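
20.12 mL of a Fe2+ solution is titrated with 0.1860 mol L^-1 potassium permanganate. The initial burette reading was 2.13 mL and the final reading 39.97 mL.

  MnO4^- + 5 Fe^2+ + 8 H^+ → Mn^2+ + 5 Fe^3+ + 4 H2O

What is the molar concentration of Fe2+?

n(KMnO4) = 0.03784 L × 0.1860 mol/L = 7.038 × 10^-3 mol
From the 5:1 mole ratio, n(Fe2+) = 5/1 × 7.038 × 10^-3 = 0.03519 mol
[Fe2+] = 0.03519 mol / 0.02012 L = 1.749 mol/L

1.749 mol/L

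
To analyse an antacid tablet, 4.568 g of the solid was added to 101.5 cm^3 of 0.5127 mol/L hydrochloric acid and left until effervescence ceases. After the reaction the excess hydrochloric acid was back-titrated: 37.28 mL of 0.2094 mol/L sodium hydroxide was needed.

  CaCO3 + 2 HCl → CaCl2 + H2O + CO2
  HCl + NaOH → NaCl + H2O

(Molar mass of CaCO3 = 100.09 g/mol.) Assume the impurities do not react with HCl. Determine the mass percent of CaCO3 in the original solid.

n(HCl) added = 0.1015 × 0.5127 = 0.05204 mol
n(NaOH) used in back-titration = 0.03728 × 0.2094 = 7.806 × 10^-3 mol
n(HCl) left over = 7.806 × 10^-3 mol (1:1 ratio)
n(HCl) consumed by analyte = 0.05204 − 7.806 × 10^-3 = 0.04423 mol
From the 1:2 ratio, n(CaCO3) = 1/2 × 0.04423 = 0.02212 mol
mass of CaCO3 = 0.02212 × 100.09 = 2.214 g
% CaCO3 = 2.214 / 4.568 × 100 = 48.46 %

48.46 %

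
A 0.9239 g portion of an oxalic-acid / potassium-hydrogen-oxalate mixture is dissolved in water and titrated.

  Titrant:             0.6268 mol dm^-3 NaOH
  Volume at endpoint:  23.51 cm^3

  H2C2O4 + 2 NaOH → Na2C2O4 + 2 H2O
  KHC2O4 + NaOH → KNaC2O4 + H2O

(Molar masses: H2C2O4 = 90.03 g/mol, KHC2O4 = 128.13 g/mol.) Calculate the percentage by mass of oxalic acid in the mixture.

56.52 %

n(NaOH) = 0.02351 × 0.6268 = 0.01474 mol
Let x = n(H2C2O4), y = n(KHC2O4).
Titrant: 2x + 1y = 0.01474;  mass: 90.03x + 128.13y = 0.9239
Solving, x = 5.801 × 10^-3 mol, y = 3.135 × 10^-3 mol
mass of H2C2O4 = 5.801 × 10^-3 × 90.03 = 0.5222 g
% H2C2O4 = 0.5222 / 0.9239 × 100 = 56.52 %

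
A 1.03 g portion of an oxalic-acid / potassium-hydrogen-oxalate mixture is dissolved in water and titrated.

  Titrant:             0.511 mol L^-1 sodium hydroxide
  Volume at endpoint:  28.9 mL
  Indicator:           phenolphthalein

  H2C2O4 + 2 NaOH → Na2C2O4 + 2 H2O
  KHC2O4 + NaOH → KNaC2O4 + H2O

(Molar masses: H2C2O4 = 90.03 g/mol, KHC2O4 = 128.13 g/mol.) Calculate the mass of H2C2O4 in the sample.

n(NaOH) = 0.0289 × 0.511 = 0.0148 mol
Let x = n(H2C2O4), y = n(KHC2O4).
Titrant: 2x + 1y = 0.0148;  mass: 90.03x + 128.13y = 1.03
Solving, x = 5.19 × 10^-3 mol, y = 4.39 × 10^-3 mol
mass of H2C2O4 = 5.19 × 10^-3 × 90.03 = 0.467 g

0.467 g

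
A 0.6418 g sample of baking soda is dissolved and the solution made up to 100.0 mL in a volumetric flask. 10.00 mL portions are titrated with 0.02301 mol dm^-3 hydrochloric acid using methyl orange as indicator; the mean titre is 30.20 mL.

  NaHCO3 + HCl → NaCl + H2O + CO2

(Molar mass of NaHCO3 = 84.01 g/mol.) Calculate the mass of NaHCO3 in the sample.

0.5838 g

n(HCl) per titration = 0.03020 × 0.02301 = 6.949 × 10^-4 mol
n(NaHCO3) in each aliquot = 6.949 × 10^-4 mol (1:1 ratio)
n(NaHCO3) in the whole flask = 6.949 × 10^-4 × 100.0/10.00 = 6.949 × 10^-3 mol
mass of NaHCO3 = 6.949 × 10^-3 × 84.01 = 0.5838 g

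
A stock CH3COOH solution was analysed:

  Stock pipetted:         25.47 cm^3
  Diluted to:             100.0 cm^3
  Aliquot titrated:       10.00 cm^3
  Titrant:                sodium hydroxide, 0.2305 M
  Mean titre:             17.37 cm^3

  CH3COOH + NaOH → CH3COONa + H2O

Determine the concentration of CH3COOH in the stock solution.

1.572 M

n(NaOH) = 0.01737 × 0.2305 = 4.004 × 10^-3 mol
n(CH3COOH) in the aliquot = 4.004 × 10^-3 mol (1:1 ratio)
[CH3COOH]_dilute = 4.004 × 10^-3 / 0.01000 = 0.4004 mol/L
Dilution factor = 100.0 / 25.47 = 3.926
[CH3COOH]_stock = 0.4004 × 3.926 = 1.572 mol/L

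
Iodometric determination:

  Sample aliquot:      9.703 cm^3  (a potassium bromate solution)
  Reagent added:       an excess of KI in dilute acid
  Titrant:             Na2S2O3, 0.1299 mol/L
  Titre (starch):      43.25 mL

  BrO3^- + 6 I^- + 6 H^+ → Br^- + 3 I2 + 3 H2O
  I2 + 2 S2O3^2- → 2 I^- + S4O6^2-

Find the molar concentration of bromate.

n(S2O3^2-) = 0.04325 × 0.1299 = 5.618 × 10^-3 mol
n(I2) = n(S2O3^2-)/2 = 2.809 × 10^-3 mol
From the 1:3 ratio, n(BrO3^-) in the aliquot = 1/3 × 2.809 × 10^-3 = 9.364 × 10^-4 mol
[BrO3^-] = 9.364 × 10^-4 / 0.009703 = 0.09650 mol/L

0.09650 mol/L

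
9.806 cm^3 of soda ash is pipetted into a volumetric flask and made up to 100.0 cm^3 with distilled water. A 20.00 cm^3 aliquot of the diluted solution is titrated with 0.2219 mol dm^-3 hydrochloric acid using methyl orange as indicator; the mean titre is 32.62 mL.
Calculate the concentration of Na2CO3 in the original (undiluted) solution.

1.845 mol/L

Na2CO3 + 2 HCl → 2 NaCl + H2O + CO2
n(HCl) = 0.03262 × 0.2219 = 7.238 × 10^-3 mol
From the 1:2 ratio, n(Na2CO3) in the aliquot = 1/2 × 7.238 × 10^-3 = 3.619 × 10^-3 mol
[Na2CO3]_dilute = 3.619 × 10^-3 / 0.02000 = 0.1810 mol/L
Dilution factor = 100.0 / 9.806 = 10.20
[Na2CO3]_stock = 0.1810 × 10.20 = 1.845 mol/L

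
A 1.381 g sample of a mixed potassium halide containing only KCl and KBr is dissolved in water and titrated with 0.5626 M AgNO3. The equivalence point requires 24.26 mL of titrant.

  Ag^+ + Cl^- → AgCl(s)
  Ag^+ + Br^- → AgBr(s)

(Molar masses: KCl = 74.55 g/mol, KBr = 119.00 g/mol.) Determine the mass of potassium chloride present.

n(AgNO3) = 0.02426 × 0.5626 = 0.01365 mol
Let x = n(KCl), y = n(KBr).
Titrant: 1x + 1y = 0.01365;  mass: 74.55x + 119.00y = 1.381
Solving, x = 5.471 × 10^-3 mol, y = 8.178 × 10^-3 mol
mass of KCl = 5.471 × 10^-3 × 74.55 = 0.4079 g

0.4079 g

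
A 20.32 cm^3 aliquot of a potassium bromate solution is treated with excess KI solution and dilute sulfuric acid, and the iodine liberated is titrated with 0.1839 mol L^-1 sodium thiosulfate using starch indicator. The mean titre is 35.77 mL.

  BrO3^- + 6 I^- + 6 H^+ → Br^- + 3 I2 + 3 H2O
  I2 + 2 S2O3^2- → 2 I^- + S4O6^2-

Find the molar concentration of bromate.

0.05395 mol/L

n(S2O3^2-) = 0.03577 × 0.1839 = 6.578 × 10^-3 mol
n(I2) = n(S2O3^2-)/2 = 3.289 × 10^-3 mol
From the 1:3 ratio, n(BrO3^-) in the aliquot = 1/3 × 3.289 × 10^-3 = 1.096 × 10^-3 mol
[BrO3^-] = 1.096 × 10^-3 / 0.02032 = 0.05395 mol/L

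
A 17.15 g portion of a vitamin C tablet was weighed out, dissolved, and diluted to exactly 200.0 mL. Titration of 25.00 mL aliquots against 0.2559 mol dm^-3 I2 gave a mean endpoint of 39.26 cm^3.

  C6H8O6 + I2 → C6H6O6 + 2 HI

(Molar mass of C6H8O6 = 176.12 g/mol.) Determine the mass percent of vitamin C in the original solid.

n(I2) per titration = 0.03926 × 0.2559 = 0.01005 mol
n(C6H8O6) in each aliquot = 0.01005 mol (1:1 ratio)
n(C6H8O6) in the whole flask = 0.01005 × 200.0/25.00 = 0.08037 mol
mass of C6H8O6 = 0.08037 × 176.12 = 14.16 g
% C6H8O6 = 14.16 / 17.15 × 100 = 82.54 %

82.54 %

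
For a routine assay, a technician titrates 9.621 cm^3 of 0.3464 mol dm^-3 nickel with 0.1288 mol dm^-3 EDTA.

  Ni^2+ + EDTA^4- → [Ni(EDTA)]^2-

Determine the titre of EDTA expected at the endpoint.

n(Ni2+) = 0.009621 L × 0.3464 mol/L = 3.333 × 10^-3 mol
n(EDTA) = 3.333 × 10^-3 mol (1:1 stoichiometry)
V(EDTA) = 3.333 × 10^-3 mol / 0.1288 mol/L = 0.02588 L = 25.88 mL

25.88 mL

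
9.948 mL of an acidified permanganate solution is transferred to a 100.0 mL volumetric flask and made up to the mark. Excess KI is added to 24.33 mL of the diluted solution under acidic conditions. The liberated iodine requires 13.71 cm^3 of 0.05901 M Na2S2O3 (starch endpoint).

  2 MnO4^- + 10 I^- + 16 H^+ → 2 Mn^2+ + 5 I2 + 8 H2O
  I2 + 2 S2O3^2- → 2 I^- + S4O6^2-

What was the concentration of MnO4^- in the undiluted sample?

0.06685 M

n(S2O3^2-) = 0.01371 × 0.05901 = 8.090 × 10^-4 mol
n(I2) = n(S2O3^2-)/2 = 4.045 × 10^-4 mol
From the 2:5 ratio, n(MnO4^-) in the aliquot = 2/5 × 4.045 × 10^-4 = 1.618 × 10^-4 mol
[MnO4^-]_dilute = 1.618 × 10^-4 / 0.02433 = 0.006650 mol/L
[MnO4^-]_original = 0.006650 × 100.0/9.948 = 0.06685 mol/L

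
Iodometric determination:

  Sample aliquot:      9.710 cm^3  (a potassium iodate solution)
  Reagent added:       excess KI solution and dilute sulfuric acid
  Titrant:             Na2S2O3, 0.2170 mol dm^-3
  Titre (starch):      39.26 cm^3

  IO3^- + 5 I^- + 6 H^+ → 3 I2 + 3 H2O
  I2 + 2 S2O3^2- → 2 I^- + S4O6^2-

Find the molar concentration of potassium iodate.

n(S2O3^2-) = 0.03926 × 0.2170 = 8.519 × 10^-3 mol
n(I2) = n(S2O3^2-)/2 = 4.260 × 10^-3 mol
From the 1:3 ratio, n(IO3^-) in the aliquot = 1/3 × 4.260 × 10^-3 = 1.420 × 10^-3 mol
[IO3^-] = 1.420 × 10^-3 / 0.009710 = 0.1462 mol/L

0.1462 mol/L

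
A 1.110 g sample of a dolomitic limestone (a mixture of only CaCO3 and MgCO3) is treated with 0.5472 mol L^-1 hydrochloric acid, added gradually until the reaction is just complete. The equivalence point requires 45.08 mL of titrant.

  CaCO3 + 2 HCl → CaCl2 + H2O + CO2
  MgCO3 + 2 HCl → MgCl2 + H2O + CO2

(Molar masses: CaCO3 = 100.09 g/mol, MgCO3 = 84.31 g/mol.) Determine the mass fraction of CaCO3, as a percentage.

40.07 %

n(HCl) = 0.04508 × 0.5472 = 0.02467 mol
Let x = n(CaCO3), y = n(MgCO3).
Titrant: 2x + 2y = 0.02467;  mass: 100.09x + 84.31y = 1.110
Solving, x = 4.444 × 10^-3 mol, y = 7.890 × 10^-3 mol
mass of CaCO3 = 4.444 × 10^-3 × 100.09 = 0.4448 g
% CaCO3 = 0.4448 / 1.110 × 100 = 40.07 %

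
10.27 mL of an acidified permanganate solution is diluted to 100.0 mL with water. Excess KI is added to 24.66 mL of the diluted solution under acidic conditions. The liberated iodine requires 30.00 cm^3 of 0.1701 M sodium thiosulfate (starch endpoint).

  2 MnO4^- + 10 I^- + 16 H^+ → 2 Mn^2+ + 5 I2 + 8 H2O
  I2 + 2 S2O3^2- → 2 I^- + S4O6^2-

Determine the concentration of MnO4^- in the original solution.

0.4030 M

n(S2O3^2-) = 0.03000 × 0.1701 = 5.103 × 10^-3 mol
n(I2) = n(S2O3^2-)/2 = 2.551 × 10^-3 mol
From the 2:5 ratio, n(MnO4^-) in the aliquot = 2/5 × 2.551 × 10^-3 = 1.021 × 10^-3 mol
[MnO4^-]_dilute = 1.021 × 10^-3 / 0.02466 = 0.04139 mol/L
[MnO4^-]_original = 0.04139 × 100.0/10.27 = 0.4030 mol/L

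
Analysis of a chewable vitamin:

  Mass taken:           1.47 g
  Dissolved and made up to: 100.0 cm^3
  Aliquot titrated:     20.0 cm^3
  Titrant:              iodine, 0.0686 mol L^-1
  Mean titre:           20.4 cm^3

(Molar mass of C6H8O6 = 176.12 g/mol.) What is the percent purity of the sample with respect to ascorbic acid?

83.8 %

C6H8O6 + I2 → C6H6O6 + 2 HI
n(I2) per titration = 0.0204 × 0.0686 = 1.40 × 10^-3 mol
n(C6H8O6) in each aliquot = 1.40 × 10^-3 mol (1:1 ratio)
n(C6H8O6) in the whole flask = 1.40 × 10^-3 × 100.0/20.0 = 7.00 × 10^-3 mol
mass of C6H8O6 = 7.00 × 10^-3 × 176.12 = 1.23 g
% C6H8O6 = 1.23 / 1.47 × 100 = 83.8 %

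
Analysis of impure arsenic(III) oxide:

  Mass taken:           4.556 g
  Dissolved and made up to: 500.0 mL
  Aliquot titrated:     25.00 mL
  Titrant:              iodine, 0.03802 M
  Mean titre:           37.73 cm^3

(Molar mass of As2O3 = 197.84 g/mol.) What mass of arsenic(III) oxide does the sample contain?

As2O3 + 2 I2 + 2 H2O → As2O5 + 4 HI
n(I2) per titration = 0.03773 × 0.03802 = 1.434 × 10^-3 mol
From the 1:2 ratio, n(As2O3) in each aliquot = 1/2 × 1.434 × 10^-3 = 7.172 × 10^-4 mol
n(As2O3) in the whole flask = 7.172 × 10^-4 × 500.0/25.00 = 0.01434 mol
mass of As2O3 = 0.01434 × 197.84 = 2.838 g

2.838 g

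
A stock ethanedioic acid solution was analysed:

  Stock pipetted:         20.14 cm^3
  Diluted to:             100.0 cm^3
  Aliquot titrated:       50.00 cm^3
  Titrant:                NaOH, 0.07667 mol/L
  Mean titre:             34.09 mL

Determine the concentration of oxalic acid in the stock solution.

0.1298 mol/L

H2C2O4 + 2 NaOH → Na2C2O4 + 2 H2O
n(NaOH) = 0.03409 × 0.07667 = 2.614 × 10^-3 mol
From the 1:2 ratio, n(H2C2O4) in the aliquot = 1/2 × 2.614 × 10^-3 = 1.307 × 10^-3 mol
[H2C2O4]_dilute = 1.307 × 10^-3 / 0.05000 = 0.02614 mol/L
Dilution factor = 100.0 / 20.14 = 4.965
[H2C2O4]_stock = 0.02614 × 4.965 = 0.1298 mol/L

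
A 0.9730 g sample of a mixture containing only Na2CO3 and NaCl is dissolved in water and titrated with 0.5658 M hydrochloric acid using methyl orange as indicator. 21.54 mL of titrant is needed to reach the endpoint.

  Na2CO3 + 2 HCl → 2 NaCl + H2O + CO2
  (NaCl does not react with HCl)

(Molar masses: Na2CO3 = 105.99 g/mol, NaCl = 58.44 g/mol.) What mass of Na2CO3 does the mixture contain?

0.6459 g

n(HCl) = 0.02154 × 0.5658 = 0.01219 mol
Let x = n(Na2CO3), y = n(NaCl).
Titrant: 2x = 0.01219;  mass: 105.99x + 58.44y = 0.9730
Solving, x = 6.094 × 10^-3 mol, y = 5.598 × 10^-3 mol
mass of Na2CO3 = 6.094 × 10^-3 × 105.99 = 0.6459 g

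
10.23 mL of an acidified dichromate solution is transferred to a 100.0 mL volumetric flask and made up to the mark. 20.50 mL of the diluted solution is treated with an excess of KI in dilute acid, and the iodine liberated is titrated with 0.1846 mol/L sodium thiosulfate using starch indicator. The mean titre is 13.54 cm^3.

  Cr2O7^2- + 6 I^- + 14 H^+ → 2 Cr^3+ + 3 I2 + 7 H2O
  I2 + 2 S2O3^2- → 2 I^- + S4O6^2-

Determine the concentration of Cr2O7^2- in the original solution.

0.1986 mol/L

n(S2O3^2-) = 0.01354 × 0.1846 = 2.499 × 10^-3 mol
n(I2) = n(S2O3^2-)/2 = 1.250 × 10^-3 mol
From the 1:3 ratio, n(Cr2O7^2-) in the aliquot = 1/3 × 1.250 × 10^-3 = 4.166 × 10^-4 mol
[Cr2O7^2-]_dilute = 4.166 × 10^-4 / 0.02050 = 0.02032 mol/L
[Cr2O7^2-]_original = 0.02032 × 100.0/10.23 = 0.1986 mol/L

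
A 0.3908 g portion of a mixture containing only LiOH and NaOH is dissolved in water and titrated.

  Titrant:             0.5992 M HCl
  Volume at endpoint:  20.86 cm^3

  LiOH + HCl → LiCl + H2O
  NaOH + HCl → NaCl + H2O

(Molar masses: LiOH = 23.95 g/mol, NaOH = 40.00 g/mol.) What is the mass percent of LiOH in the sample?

n(HCl) = 0.02086 × 0.5992 = 0.01250 mol
Let x = n(LiOH), y = n(NaOH).
Titrant: 1x + 1y = 0.01250;  mass: 23.95x + 40.00y = 0.3908
Solving, x = 6.802 × 10^-3 mol, y = 5.697 × 10^-3 mol
mass of LiOH = 6.802 × 10^-3 × 23.95 = 0.1629 g
% LiOH = 0.1629 / 0.3908 × 100 = 41.69 %

41.69 %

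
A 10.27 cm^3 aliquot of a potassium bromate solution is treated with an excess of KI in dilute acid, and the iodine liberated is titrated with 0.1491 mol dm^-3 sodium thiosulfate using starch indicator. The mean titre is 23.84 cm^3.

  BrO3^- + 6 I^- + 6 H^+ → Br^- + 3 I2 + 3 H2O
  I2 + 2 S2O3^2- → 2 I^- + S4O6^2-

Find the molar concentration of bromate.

0.05768 mol/L

n(S2O3^2-) = 0.02384 × 0.1491 = 3.555 × 10^-3 mol
n(I2) = n(S2O3^2-)/2 = 1.777 × 10^-3 mol
From the 1:3 ratio, n(BrO3^-) in the aliquot = 1/3 × 1.777 × 10^-3 = 5.924 × 10^-4 mol
[BrO3^-] = 5.924 × 10^-4 / 0.01027 = 0.05768 mol/L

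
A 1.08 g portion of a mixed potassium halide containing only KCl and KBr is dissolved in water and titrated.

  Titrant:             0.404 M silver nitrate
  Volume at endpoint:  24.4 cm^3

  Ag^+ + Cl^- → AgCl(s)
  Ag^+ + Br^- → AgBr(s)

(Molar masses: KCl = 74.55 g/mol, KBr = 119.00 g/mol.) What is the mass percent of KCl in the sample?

n(AgNO3) = 0.0244 × 0.404 = 9.86 × 10^-3 mol
Let x = n(KCl), y = n(KBr).
Titrant: 1x + 1y = 9.86 × 10^-3;  mass: 74.55x + 119.00y = 1.08
Solving, x = 2.09 × 10^-3 mol, y = 7.76 × 10^-3 mol
mass of KCl = 2.09 × 10^-3 × 74.55 = 0.156 g
% KCl = 0.156 / 1.08 × 100 = 14.5 %

14.5 %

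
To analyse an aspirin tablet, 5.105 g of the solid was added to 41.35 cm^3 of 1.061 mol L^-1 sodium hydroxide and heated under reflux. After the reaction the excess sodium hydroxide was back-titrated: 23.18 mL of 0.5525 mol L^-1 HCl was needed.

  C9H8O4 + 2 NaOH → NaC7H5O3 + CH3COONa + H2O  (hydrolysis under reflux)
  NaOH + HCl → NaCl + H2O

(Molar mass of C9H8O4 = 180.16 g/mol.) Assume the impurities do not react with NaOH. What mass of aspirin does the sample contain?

n(NaOH) added = 0.04135 × 1.061 = 0.04387 mol
n(HCl) used in back-titration = 0.02318 × 0.5525 = 0.01281 mol
n(NaOH) left over = 0.01281 mol (1:1 ratio)
n(NaOH) consumed by analyte = 0.04387 − 0.01281 = 0.03107 mol
From the 1:2 ratio, n(C9H8O4) = 1/2 × 0.03107 = 0.01553 mol
mass of C9H8O4 = 0.01553 × 180.16 = 2.798 g

2.798 g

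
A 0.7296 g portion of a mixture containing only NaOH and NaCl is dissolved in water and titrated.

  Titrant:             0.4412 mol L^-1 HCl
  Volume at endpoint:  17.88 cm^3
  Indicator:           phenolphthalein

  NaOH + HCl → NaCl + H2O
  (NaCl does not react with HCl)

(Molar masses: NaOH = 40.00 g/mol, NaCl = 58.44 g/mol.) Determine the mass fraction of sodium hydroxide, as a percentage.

n(HCl) = 0.01788 × 0.4412 = 7.889 × 10^-3 mol
Let x = n(NaOH), y = n(NaCl).
Titrant: 1x = 7.889 × 10^-3;  mass: 40.00x + 58.44y = 0.7296
Solving, x = 7.889 × 10^-3 mol, y = 7.085 × 10^-3 mol
mass of NaOH = 7.889 × 10^-3 × 40.00 = 0.3155 g
% NaOH = 0.3155 / 0.7296 × 100 = 43.25 %

43.25 %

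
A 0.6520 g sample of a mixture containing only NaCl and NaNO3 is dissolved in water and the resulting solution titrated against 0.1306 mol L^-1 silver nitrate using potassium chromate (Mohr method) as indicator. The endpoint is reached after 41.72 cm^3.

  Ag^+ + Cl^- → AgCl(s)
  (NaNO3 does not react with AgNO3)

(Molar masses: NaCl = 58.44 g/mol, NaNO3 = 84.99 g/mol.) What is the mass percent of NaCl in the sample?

48.84 %

n(AgNO3) = 0.04172 × 0.1306 = 5.449 × 10^-3 mol
Let x = n(NaCl), y = n(NaNO3).
Titrant: 1x = 5.449 × 10^-3;  mass: 58.44x + 84.99y = 0.6520
Solving, x = 5.449 × 10^-3 mol, y = 3.925 × 10^-3 mol
mass of NaCl = 5.449 × 10^-3 × 58.44 = 0.3184 g
% NaCl = 0.3184 / 0.6520 × 100 = 48.84 %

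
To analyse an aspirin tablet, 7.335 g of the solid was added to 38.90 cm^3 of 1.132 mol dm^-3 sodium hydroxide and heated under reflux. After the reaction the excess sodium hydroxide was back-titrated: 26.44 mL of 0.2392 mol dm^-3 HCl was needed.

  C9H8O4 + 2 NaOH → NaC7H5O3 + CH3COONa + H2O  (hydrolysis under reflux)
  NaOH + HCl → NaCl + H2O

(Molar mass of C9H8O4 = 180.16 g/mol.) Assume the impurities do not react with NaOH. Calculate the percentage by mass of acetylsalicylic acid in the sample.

n(NaOH) added = 0.03890 × 1.132 = 0.04403 mol
n(HCl) used in back-titration = 0.02644 × 0.2392 = 6.324 × 10^-3 mol
n(NaOH) left over = 6.324 × 10^-3 mol (1:1 ratio)
n(NaOH) consumed by analyte = 0.04403 − 6.324 × 10^-3 = 0.03771 mol
From the 1:2 ratio, n(C9H8O4) = 1/2 × 0.03771 = 0.01886 mol
mass of C9H8O4 = 0.01886 × 180.16 = 3.397 g
% C9H8O4 = 3.397 / 7.335 × 100 = 46.31 %

46.31 %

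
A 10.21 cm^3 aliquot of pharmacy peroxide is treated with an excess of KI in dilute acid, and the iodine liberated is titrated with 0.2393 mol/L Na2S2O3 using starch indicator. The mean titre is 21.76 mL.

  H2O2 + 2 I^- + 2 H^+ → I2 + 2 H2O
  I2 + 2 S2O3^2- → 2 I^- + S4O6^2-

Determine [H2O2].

0.2550 mol/L

n(S2O3^2-) = 0.02176 × 0.2393 = 5.207 × 10^-3 mol
n(I2) = n(S2O3^2-)/2 = 2.604 × 10^-3 mol
n(H2O2) in the aliquot = 2.604 × 10^-3 mol (1:1 ratio)
[H2O2] = 2.604 × 10^-3 / 0.01021 = 0.2550 mol/L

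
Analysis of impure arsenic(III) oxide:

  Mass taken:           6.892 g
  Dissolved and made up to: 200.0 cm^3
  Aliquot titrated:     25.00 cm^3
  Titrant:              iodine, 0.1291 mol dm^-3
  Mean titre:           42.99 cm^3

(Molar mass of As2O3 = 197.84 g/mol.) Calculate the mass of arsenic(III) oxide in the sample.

As2O3 + 2 I2 + 2 H2O → As2O5 + 4 HI
n(I2) per titration = 0.04299 × 0.1291 = 5.550 × 10^-3 mol
From the 1:2 ratio, n(As2O3) in each aliquot = 1/2 × 5.550 × 10^-3 = 2.775 × 10^-3 mol
n(As2O3) in the whole flask = 2.775 × 10^-3 × 200.0/25.00 = 0.02220 mol
mass of As2O3 = 0.02220 × 197.84 = 4.392 g

4.392 g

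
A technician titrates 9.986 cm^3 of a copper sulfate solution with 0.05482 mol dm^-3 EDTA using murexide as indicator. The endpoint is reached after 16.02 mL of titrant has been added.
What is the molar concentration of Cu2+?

0.08794 mol/L

Cu^2+ + EDTA^4- → [Cu(EDTA)]^2-
n(EDTA) = 0.01602 L × 0.05482 mol/L = 8.782 × 10^-4 mol
n(Cu2+) = 8.782 × 10^-4 mol (1:1 mole ratio)
[Cu2+] = 8.782 × 10^-4 mol / 0.009986 L = 0.08794 mol/L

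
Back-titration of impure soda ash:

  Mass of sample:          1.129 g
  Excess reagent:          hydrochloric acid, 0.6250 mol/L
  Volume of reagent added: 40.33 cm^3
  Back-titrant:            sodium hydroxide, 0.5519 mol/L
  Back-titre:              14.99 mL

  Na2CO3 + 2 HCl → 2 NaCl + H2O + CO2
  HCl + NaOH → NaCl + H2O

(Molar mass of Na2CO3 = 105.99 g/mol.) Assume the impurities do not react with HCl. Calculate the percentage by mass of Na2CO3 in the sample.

n(HCl) added = 0.04033 × 0.6250 = 0.02521 mol
n(NaOH) used in back-titration = 0.01499 × 0.5519 = 8.273 × 10^-3 mol
n(HCl) left over = 8.273 × 10^-3 mol (1:1 ratio)
n(HCl) consumed by analyte = 0.02521 − 8.273 × 10^-3 = 0.01693 mol
From the 1:2 ratio, n(Na2CO3) = 1/2 × 0.01693 = 8.467 × 10^-3 mol
mass of Na2CO3 = 8.467 × 10^-3 × 105.99 = 0.8974 g
% Na2CO3 = 0.8974 / 1.129 × 100 = 79.48 %

79.48 %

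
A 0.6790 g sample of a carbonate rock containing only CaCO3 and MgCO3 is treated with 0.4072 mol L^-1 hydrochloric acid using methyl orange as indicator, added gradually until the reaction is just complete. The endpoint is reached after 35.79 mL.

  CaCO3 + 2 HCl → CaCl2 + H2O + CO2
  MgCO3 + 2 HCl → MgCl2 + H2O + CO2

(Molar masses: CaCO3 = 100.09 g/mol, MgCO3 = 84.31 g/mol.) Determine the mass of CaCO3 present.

0.4100 g

n(HCl) = 0.03579 × 0.4072 = 0.01457 mol
Let x = n(CaCO3), y = n(MgCO3).
Titrant: 2x + 2y = 0.01457;  mass: 100.09x + 84.31y = 0.6790
Solving, x = 4.097 × 10^-3 mol, y = 3.190 × 10^-3 mol
mass of CaCO3 = 4.097 × 10^-3 × 100.09 = 0.4100 g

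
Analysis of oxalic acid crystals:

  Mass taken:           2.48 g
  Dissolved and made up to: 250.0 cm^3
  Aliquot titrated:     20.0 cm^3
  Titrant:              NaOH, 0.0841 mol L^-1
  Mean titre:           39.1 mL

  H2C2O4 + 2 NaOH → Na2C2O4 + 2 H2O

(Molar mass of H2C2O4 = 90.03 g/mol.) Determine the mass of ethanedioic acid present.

1.85 g

n(NaOH) per titration = 0.0391 × 0.0841 = 3.29 × 10^-3 mol
From the 1:2 ratio, n(H2C2O4) in each aliquot = 1/2 × 3.29 × 10^-3 = 1.64 × 10^-3 mol
n(H2C2O4) in the whole flask = 1.64 × 10^-3 × 250.0/20.0 = 0.0206 mol
mass of H2C2O4 = 0.0206 × 90.03 = 1.85 g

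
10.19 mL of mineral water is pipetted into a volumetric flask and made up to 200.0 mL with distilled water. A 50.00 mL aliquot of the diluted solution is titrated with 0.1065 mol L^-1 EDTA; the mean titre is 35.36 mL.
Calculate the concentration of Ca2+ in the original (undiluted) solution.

1.478 mol/L

Ca^2+ + EDTA^4- → [Ca(EDTA)]^2-
n(EDTA) = 0.03536 × 0.1065 = 3.766 × 10^-3 mol
n(Ca2+) in the aliquot = 3.766 × 10^-3 mol (1:1 ratio)
[Ca2+]_dilute = 3.766 × 10^-3 / 0.05000 = 0.07532 mol/L
Dilution factor = 200.0 / 10.19 = 19.63
[Ca2+]_stock = 0.07532 × 19.63 = 1.478 mol/L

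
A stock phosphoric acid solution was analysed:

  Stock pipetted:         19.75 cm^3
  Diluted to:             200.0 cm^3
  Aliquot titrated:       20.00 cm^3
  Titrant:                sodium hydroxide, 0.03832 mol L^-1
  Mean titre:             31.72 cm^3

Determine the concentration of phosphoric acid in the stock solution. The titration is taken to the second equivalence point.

H3PO4 + 2 NaOH → Na2HPO4 + 2 H2O
n(NaOH) = 0.03172 × 0.03832 = 1.216 × 10^-3 mol
From the 1:2 ratio, n(H3PO4) in the aliquot = 1/2 × 1.216 × 10^-3 = 6.078 × 10^-4 mol
[H3PO4]_dilute = 6.078 × 10^-4 / 0.02000 = 0.03039 mol/L
Dilution factor = 200.0 / 19.75 = 10.13
[H3PO4]_stock = 0.03039 × 10.13 = 0.3077 mol/L

0.3077 mol/L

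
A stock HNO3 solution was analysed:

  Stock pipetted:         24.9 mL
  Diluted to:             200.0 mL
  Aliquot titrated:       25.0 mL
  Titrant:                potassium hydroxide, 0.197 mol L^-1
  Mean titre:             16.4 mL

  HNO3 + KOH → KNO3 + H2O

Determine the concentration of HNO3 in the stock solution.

1.04 mol/L

n(KOH) = 0.0164 × 0.197 = 3.23 × 10^-3 mol
n(HNO3) in the aliquot = 3.23 × 10^-3 mol (1:1 ratio)
[HNO3]_dilute = 3.23 × 10^-3 / 0.0250 = 0.129 mol/L
Dilution factor = 200.0 / 24.9 = 8.032
[HNO3]_stock = 0.129 × 8.032 = 1.04 mol/L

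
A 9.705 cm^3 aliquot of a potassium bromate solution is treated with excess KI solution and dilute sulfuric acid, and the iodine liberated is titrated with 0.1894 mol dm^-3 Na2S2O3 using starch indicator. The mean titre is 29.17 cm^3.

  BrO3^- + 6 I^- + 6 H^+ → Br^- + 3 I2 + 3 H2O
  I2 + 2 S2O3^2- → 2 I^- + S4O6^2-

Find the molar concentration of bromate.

0.09488 mol/L

n(S2O3^2-) = 0.02917 × 0.1894 = 5.525 × 10^-3 mol
n(I2) = n(S2O3^2-)/2 = 2.762 × 10^-3 mol
From the 1:3 ratio, n(BrO3^-) in the aliquot = 1/3 × 2.762 × 10^-3 = 9.208 × 10^-4 mol
[BrO3^-] = 9.208 × 10^-4 / 0.009705 = 0.09488 mol/L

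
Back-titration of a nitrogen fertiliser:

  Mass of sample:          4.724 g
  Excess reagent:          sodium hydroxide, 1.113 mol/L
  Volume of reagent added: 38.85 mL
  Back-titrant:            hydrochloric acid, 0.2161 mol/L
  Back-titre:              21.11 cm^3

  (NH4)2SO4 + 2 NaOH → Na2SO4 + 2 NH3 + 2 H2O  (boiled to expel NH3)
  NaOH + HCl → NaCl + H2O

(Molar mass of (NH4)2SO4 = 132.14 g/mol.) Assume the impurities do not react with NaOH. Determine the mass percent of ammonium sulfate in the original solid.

54.10 %

n(NaOH) added = 0.03885 × 1.113 = 0.04324 mol
n(HCl) used in back-titration = 0.02111 × 0.2161 = 4.562 × 10^-3 mol
n(NaOH) left over = 4.562 × 10^-3 mol (1:1 ratio)
n(NaOH) consumed by analyte = 0.04324 − 4.562 × 10^-3 = 0.03868 mol
From the 1:2 ratio, n((NH4)2SO4) = 1/2 × 0.03868 = 0.01934 mol
mass of (NH4)2SO4 = 0.01934 × 132.14 = 2.555 g
% (NH4)2SO4 = 2.555 / 4.724 × 100 = 54.10 %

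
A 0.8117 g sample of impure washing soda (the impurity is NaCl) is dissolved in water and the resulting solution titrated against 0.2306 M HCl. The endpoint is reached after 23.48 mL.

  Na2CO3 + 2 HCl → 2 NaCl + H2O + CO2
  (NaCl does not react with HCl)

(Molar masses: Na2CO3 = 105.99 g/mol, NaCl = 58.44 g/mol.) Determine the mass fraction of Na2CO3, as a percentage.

35.35 %

n(HCl) = 0.02348 × 0.2306 = 5.414 × 10^-3 mol
Let x = n(Na2CO3), y = n(NaCl).
Titrant: 2x = 5.414 × 10^-3;  mass: 105.99x + 58.44y = 0.8117
Solving, x = 2.707 × 10^-3 mol, y = 8.979 × 10^-3 mol
mass of Na2CO3 = 2.707 × 10^-3 × 105.99 = 0.2869 g
% Na2CO3 = 0.2869 / 0.8117 × 100 = 35.35 %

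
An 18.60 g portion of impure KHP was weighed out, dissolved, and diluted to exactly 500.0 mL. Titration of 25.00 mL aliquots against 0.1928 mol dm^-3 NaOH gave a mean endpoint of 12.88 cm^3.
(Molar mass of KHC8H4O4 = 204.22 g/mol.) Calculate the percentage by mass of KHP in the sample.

KHC8H4O4 + NaOH → KNaC8H4O4 + H2O
n(NaOH) per titration = 0.01288 × 0.1928 = 2.483 × 10^-3 mol
n(KHC8H4O4) in each aliquot = 2.483 × 10^-3 mol (1:1 ratio)
n(KHC8H4O4) in the whole flask = 2.483 × 10^-3 × 500.0/25.00 = 0.04967 mol
mass of KHC8H4O4 = 0.04967 × 204.22 = 10.14 g
% KHC8H4O4 = 10.14 / 18.60 × 100 = 54.53 %

54.53 %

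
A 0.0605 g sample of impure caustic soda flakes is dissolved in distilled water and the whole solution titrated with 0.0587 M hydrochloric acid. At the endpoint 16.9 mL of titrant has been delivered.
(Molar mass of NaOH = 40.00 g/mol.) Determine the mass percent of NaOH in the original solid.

65.6 %

NaOH + HCl → NaCl + H2O
n(HCl) = 0.0169 L × 0.0587 mol/L = 9.92 × 10^-4 mol
n(NaOH) = 9.92 × 10^-4 mol (1:1 ratio)
mass of NaOH = 9.92 × 10^-4 × 40.00 g/mol = 0.0397 g
% NaOH = 0.0397 / 0.0605 × 100 = 65.6 %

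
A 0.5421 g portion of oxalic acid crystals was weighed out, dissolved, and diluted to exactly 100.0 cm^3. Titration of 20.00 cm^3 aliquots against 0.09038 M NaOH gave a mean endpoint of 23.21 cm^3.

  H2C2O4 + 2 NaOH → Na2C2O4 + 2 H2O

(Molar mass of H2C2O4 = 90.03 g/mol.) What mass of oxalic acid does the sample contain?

0.4721 g

n(NaOH) per titration = 0.02321 × 0.09038 = 2.098 × 10^-3 mol
From the 1:2 ratio, n(H2C2O4) in each aliquot = 1/2 × 2.098 × 10^-3 = 1.049 × 10^-3 mol
n(H2C2O4) in the whole flask = 1.049 × 10^-3 × 100.0/20.00 = 5.244 × 10^-3 mol
mass of H2C2O4 = 5.244 × 10^-3 × 90.03 = 0.4721 g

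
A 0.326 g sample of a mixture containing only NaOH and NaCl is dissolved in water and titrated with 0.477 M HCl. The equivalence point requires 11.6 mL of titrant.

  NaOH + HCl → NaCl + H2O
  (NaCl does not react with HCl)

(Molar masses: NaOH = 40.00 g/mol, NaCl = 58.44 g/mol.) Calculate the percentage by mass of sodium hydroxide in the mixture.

67.9 %

n(HCl) = 0.0116 × 0.477 = 5.53 × 10^-3 mol
Let x = n(NaOH), y = n(NaCl).
Titrant: 1x = 5.53 × 10^-3;  mass: 40.00x + 58.44y = 0.326
Solving, x = 5.53 × 10^-3 mol, y = 1.79 × 10^-3 mol
mass of NaOH = 5.53 × 10^-3 × 40.00 = 0.221 g
% NaOH = 0.221 / 0.326 × 100 = 67.9 %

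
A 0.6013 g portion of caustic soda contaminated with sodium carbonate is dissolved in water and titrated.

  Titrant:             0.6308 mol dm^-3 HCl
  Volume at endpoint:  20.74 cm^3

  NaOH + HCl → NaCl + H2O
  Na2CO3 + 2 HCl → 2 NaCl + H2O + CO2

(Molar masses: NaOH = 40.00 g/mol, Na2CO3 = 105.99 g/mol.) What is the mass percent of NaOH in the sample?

47.11 %

n(HCl) = 0.02074 × 0.6308 = 0.01308 mol
Let x = n(NaOH), y = n(Na2CO3).
Titrant: 1x + 2y = 0.01308;  mass: 40.00x + 105.99y = 0.6013
Solving, x = 7.081 × 10^-3 mol, y = 3.001 × 10^-3 mol
mass of NaOH = 7.081 × 10^-3 × 40.00 = 0.2833 g
% NaOH = 0.2833 / 0.6013 × 100 = 47.11 %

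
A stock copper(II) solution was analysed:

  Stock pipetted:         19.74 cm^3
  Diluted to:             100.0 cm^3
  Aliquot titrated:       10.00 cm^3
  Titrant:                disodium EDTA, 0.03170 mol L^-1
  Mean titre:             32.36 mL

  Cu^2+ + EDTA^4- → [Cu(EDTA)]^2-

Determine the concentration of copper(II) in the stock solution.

n(EDTA) = 0.03236 × 0.03170 = 1.026 × 10^-3 mol
n(Cu2+) in the aliquot = 1.026 × 10^-3 mol (1:1 ratio)
[Cu2+]_dilute = 1.026 × 10^-3 / 0.01000 = 0.1026 mol/L
Dilution factor = 100.0 / 19.74 = 5.066
[Cu2+]_stock = 0.1026 × 5.066 = 0.5197 mol/L

0.5197 mol/L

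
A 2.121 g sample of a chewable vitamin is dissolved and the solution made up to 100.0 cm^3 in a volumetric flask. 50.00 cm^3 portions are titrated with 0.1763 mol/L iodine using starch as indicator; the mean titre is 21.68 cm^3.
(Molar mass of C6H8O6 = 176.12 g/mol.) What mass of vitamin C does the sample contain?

C6H8O6 + I2 → C6H6O6 + 2 HI
n(I2) per titration = 0.02168 × 0.1763 = 3.822 × 10^-3 mol
n(C6H8O6) in each aliquot = 3.822 × 10^-3 mol (1:1 ratio)
n(C6H8O6) in the whole flask = 3.822 × 10^-3 × 100.0/50.00 = 7.644 × 10^-3 mol
mass of C6H8O6 = 7.644 × 10^-3 × 176.12 = 1.346 g

1.346 g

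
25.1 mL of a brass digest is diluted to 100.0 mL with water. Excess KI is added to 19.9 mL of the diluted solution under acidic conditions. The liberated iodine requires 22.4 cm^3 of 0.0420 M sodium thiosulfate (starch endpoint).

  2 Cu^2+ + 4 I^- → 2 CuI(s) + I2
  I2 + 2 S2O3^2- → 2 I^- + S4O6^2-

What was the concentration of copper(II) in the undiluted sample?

0.188 M

n(S2O3^2-) = 0.0224 × 0.0420 = 9.41 × 10^-4 mol
n(I2) = n(S2O3^2-)/2 = 4.70 × 10^-4 mol
From the 2:1 ratio, n(Cu2+) in the aliquot = 2/1 × 4.70 × 10^-4 = 9.41 × 10^-4 mol
[Cu2+]_dilute = 9.41 × 10^-4 / 0.0199 = 0.0473 mol/L
[Cu2+]_original = 0.0473 × 100.0/25.1 = 0.188 mol/L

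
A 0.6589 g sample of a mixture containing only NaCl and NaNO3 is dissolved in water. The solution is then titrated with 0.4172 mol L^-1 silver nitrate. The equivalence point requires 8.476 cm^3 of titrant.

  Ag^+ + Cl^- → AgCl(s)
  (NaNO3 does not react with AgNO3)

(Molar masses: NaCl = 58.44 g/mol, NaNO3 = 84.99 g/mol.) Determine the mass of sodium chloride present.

0.2067 g

n(AgNO3) = 0.008476 × 0.4172 = 3.536 × 10^-3 mol
Let x = n(NaCl), y = n(NaNO3).
Titrant: 1x = 3.536 × 10^-3;  mass: 58.44x + 84.99y = 0.6589
Solving, x = 3.536 × 10^-3 mol, y = 5.321 × 10^-3 mol
mass of NaCl = 3.536 × 10^-3 × 58.44 = 0.2067 g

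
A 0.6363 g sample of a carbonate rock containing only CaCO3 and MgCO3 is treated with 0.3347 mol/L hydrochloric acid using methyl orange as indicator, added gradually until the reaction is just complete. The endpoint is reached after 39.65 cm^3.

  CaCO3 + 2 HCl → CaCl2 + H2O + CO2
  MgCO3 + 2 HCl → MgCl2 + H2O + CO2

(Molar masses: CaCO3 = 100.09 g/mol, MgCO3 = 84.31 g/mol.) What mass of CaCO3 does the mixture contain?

0.4876 g

n(HCl) = 0.03965 × 0.3347 = 0.01327 mol
Let x = n(CaCO3), y = n(MgCO3).
Titrant: 2x + 2y = 0.01327;  mass: 100.09x + 84.31y = 0.6363
Solving, x = 4.871 × 10^-3 mol, y = 1.764 × 10^-3 mol
mass of CaCO3 = 4.871 × 10^-3 × 100.09 = 0.4876 g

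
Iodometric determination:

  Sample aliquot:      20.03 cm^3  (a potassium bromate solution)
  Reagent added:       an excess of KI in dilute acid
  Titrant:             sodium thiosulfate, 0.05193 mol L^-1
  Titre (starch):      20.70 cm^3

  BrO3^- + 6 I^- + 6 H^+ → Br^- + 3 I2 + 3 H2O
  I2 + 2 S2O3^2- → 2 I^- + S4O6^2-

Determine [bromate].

n(S2O3^2-) = 0.02070 × 0.05193 = 1.075 × 10^-3 mol
n(I2) = n(S2O3^2-)/2 = 5.375 × 10^-4 mol
From the 1:3 ratio, n(BrO3^-) in the aliquot = 1/3 × 5.375 × 10^-4 = 1.792 × 10^-4 mol
[BrO3^-] = 1.792 × 10^-4 / 0.02003 = 0.008945 mol/L

0.008945 mol/L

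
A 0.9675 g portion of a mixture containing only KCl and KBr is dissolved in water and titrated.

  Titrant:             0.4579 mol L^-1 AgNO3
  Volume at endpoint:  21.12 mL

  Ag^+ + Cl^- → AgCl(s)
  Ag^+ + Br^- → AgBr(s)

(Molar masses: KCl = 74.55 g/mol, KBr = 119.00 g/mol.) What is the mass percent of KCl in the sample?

31.78 %

n(AgNO3) = 0.02112 × 0.4579 = 9.671 × 10^-3 mol
Let x = n(KCl), y = n(KBr).
Titrant: 1x + 1y = 9.671 × 10^-3;  mass: 74.55x + 119.00y = 0.9675
Solving, x = 4.124 × 10^-3 mol, y = 5.546 × 10^-3 mol
mass of KCl = 4.124 × 10^-3 × 74.55 = 0.3075 g
% KCl = 0.3075 / 0.9675 × 100 = 31.78 %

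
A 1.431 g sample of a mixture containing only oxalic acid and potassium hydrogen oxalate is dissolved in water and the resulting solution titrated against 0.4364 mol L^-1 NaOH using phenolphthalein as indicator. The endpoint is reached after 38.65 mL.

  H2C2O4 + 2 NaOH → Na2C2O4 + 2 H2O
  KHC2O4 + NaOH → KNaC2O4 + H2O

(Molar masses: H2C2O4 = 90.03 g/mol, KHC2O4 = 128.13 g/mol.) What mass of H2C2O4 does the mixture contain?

n(NaOH) = 0.03865 × 0.4364 = 0.01687 mol
Let x = n(H2C2O4), y = n(KHC2O4).
Titrant: 2x + 1y = 0.01687;  mass: 90.03x + 128.13y = 1.431
Solving, x = 4.392 × 10^-3 mol, y = 8.082 × 10^-3 mol
mass of H2C2O4 = 4.392 × 10^-3 × 90.03 = 0.3954 g

0.3954 g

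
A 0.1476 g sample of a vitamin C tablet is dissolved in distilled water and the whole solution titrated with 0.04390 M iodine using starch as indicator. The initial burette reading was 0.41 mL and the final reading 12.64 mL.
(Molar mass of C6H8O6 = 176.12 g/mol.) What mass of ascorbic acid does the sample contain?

0.09456 g

C6H8O6 + I2 → C6H6O6 + 2 HI
n(I2) = 0.01223 L × 0.04390 mol/L = 5.369 × 10^-4 mol
n(C6H8O6) = 5.369 × 10^-4 mol (1:1 ratio)
mass of C6H8O6 = 5.369 × 10^-4 × 176.12 g/mol = 0.09456 g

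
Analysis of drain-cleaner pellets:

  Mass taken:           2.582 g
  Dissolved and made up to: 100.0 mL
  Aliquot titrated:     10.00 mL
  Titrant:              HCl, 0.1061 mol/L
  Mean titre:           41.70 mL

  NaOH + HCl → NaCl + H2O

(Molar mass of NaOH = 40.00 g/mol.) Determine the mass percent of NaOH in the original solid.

68.54 %

n(HCl) per titration = 0.04170 × 0.1061 = 4.424 × 10^-3 mol
n(NaOH) in each aliquot = 4.424 × 10^-3 mol (1:1 ratio)
n(NaOH) in the whole flask = 4.424 × 10^-3 × 100.0/10.00 = 0.04424 mol
mass of NaOH = 0.04424 × 40.00 = 1.770 g
% NaOH = 1.770 / 2.582 × 100 = 68.54 %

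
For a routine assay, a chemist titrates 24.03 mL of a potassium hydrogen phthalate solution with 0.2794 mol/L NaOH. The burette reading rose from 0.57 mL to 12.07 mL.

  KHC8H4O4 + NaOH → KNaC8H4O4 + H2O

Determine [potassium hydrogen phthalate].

0.1337 mol/L

n(NaOH) = 0.01150 L × 0.2794 mol/L = 3.213 × 10^-3 mol
n(KHC8H4O4) = 3.213 × 10^-3 mol (1:1 mole ratio)
[KHC8H4O4] = 3.213 × 10^-3 mol / 0.02403 L = 0.1337 mol/L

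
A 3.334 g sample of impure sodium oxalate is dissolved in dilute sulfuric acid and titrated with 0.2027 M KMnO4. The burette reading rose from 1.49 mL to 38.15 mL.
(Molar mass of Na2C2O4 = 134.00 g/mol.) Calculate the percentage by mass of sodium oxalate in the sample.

74.67 %

2 MnO4^- + 5 C2O4^2- + 16 H^+ → 2 Mn^2+ + 10 CO2 + 8 H2O
n(KMnO4) = 0.03666 L × 0.2027 mol/L = 7.431 × 10^-3 mol
From the 5:2 ratio, n(Na2C2O4) = 5/2 × 7.431 × 10^-3 = 0.01858 mol
mass of Na2C2O4 = 0.01858 × 134.00 g/mol = 2.489 g
% Na2C2O4 = 2.489 / 3.334 × 100 = 74.67 %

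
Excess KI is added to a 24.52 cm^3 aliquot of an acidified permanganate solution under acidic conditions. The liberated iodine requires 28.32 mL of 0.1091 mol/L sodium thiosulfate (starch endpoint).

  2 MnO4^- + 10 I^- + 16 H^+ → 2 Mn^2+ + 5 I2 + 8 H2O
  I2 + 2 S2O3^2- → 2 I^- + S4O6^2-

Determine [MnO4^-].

n(S2O3^2-) = 0.02832 × 0.1091 = 3.090 × 10^-3 mol
n(I2) = n(S2O3^2-)/2 = 1.545 × 10^-3 mol
From the 2:5 ratio, n(MnO4^-) in the aliquot = 2/5 × 1.545 × 10^-3 = 6.179 × 10^-4 mol
[MnO4^-] = 6.179 × 10^-4 / 0.02452 = 0.02520 mol/L

0.02520 mol/L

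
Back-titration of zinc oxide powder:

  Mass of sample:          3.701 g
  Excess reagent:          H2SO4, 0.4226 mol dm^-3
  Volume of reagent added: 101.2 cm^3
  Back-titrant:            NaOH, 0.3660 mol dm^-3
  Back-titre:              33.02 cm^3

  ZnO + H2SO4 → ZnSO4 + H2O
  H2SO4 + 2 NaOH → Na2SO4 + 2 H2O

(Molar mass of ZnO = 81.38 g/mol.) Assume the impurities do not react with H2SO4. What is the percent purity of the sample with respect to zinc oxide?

80.75 %

n(H2SO4) added = 0.1012 × 0.4226 = 0.04277 mol
n(NaOH) used in back-titration = 0.03302 × 0.3660 = 0.01209 mol
From the 1:2 ratio, n(H2SO4) left over = 1/2 × 0.01209 = 6.043 × 10^-3 mol
n(H2SO4) consumed by analyte = 0.04277 − 6.043 × 10^-3 = 0.03672 mol
n(ZnO) = 0.03672 mol (1:1 ratio)
mass of ZnO = 0.03672 × 81.38 = 2.989 g
% ZnO = 2.989 / 3.701 × 100 = 80.75 %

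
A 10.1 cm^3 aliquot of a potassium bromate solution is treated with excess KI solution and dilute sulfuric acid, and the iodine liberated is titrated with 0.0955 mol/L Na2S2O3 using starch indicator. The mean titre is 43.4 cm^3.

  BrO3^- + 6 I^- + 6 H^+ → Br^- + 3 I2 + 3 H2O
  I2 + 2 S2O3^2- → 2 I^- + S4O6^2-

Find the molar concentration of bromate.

n(S2O3^2-) = 0.0434 × 0.0955 = 4.14 × 10^-3 mol
n(I2) = n(S2O3^2-)/2 = 2.07 × 10^-3 mol
From the 1:3 ratio, n(BrO3^-) in the aliquot = 1/3 × 2.07 × 10^-3 = 6.91 × 10^-4 mol
[BrO3^-] = 6.91 × 10^-4 / 0.0101 = 0.0684 mol/L

0.0684 mol/L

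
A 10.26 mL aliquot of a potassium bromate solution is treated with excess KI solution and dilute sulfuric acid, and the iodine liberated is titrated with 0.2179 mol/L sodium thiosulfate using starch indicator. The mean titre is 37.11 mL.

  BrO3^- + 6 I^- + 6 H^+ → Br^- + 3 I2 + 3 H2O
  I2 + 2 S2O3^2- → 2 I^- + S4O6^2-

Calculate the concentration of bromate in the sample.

n(S2O3^2-) = 0.03711 × 0.2179 = 8.086 × 10^-3 mol
n(I2) = n(S2O3^2-)/2 = 4.043 × 10^-3 mol
From the 1:3 ratio, n(BrO3^-) in the aliquot = 1/3 × 4.043 × 10^-3 = 1.348 × 10^-3 mol
[BrO3^-] = 1.348 × 10^-3 / 0.01026 = 0.1314 mol/L

0.1314 mol/L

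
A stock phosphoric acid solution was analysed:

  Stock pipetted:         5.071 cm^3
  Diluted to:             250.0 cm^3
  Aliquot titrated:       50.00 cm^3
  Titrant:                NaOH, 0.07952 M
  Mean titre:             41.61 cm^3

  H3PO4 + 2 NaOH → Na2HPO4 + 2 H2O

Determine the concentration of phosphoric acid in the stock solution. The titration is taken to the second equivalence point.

n(NaOH) = 0.04161 × 0.07952 = 3.309 × 10^-3 mol
From the 1:2 ratio, n(H3PO4) in the aliquot = 1/2 × 3.309 × 10^-3 = 1.654 × 10^-3 mol
[H3PO4]_dilute = 1.654 × 10^-3 / 0.05000 = 0.03309 mol/L
Dilution factor = 250.0 / 5.071 = 49.30
[H3PO4]_stock = 0.03309 × 49.30 = 1.631 mol/L

1.631 M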